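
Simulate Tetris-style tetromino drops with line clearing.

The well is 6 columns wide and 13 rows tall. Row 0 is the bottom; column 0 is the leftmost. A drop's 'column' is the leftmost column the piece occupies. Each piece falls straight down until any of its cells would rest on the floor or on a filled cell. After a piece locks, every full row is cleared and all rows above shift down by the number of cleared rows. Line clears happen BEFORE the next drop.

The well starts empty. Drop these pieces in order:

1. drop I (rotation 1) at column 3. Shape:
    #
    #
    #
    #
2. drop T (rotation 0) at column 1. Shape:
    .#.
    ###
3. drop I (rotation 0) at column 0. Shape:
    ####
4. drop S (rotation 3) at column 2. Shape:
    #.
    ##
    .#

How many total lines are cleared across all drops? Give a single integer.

Drop 1: I rot1 at col 3 lands with bottom-row=0; cleared 0 line(s) (total 0); column heights now [0 0 0 4 0 0], max=4
Drop 2: T rot0 at col 1 lands with bottom-row=4; cleared 0 line(s) (total 0); column heights now [0 5 6 5 0 0], max=6
Drop 3: I rot0 at col 0 lands with bottom-row=6; cleared 0 line(s) (total 0); column heights now [7 7 7 7 0 0], max=7
Drop 4: S rot3 at col 2 lands with bottom-row=7; cleared 0 line(s) (total 0); column heights now [7 7 10 9 0 0], max=10

Answer: 0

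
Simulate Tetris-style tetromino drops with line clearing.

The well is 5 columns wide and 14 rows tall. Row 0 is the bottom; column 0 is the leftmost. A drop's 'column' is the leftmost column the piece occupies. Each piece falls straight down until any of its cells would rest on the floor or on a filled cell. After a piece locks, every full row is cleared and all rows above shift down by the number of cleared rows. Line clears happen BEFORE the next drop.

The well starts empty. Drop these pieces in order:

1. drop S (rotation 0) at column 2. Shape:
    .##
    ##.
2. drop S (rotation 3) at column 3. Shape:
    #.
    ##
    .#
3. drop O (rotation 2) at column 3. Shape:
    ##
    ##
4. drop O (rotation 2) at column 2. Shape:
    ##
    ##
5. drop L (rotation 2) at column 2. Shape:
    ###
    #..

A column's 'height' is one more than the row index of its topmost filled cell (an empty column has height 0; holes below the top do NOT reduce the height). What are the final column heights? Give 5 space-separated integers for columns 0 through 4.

Drop 1: S rot0 at col 2 lands with bottom-row=0; cleared 0 line(s) (total 0); column heights now [0 0 1 2 2], max=2
Drop 2: S rot3 at col 3 lands with bottom-row=2; cleared 0 line(s) (total 0); column heights now [0 0 1 5 4], max=5
Drop 3: O rot2 at col 3 lands with bottom-row=5; cleared 0 line(s) (total 0); column heights now [0 0 1 7 7], max=7
Drop 4: O rot2 at col 2 lands with bottom-row=7; cleared 0 line(s) (total 0); column heights now [0 0 9 9 7], max=9
Drop 5: L rot2 at col 2 lands with bottom-row=9; cleared 0 line(s) (total 0); column heights now [0 0 11 11 11], max=11

Answer: 0 0 11 11 11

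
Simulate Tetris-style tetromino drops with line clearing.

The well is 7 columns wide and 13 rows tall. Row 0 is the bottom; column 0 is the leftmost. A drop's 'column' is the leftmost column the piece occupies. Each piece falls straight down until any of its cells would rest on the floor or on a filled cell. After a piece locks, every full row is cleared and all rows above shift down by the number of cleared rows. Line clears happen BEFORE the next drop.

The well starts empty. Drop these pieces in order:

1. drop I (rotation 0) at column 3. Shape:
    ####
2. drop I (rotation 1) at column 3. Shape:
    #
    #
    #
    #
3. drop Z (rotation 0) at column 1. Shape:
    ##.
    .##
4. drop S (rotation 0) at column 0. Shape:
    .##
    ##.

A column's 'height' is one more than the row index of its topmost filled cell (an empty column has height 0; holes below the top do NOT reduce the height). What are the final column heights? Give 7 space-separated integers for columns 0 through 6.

Answer: 8 9 9 6 1 1 1

Derivation:
Drop 1: I rot0 at col 3 lands with bottom-row=0; cleared 0 line(s) (total 0); column heights now [0 0 0 1 1 1 1], max=1
Drop 2: I rot1 at col 3 lands with bottom-row=1; cleared 0 line(s) (total 0); column heights now [0 0 0 5 1 1 1], max=5
Drop 3: Z rot0 at col 1 lands with bottom-row=5; cleared 0 line(s) (total 0); column heights now [0 7 7 6 1 1 1], max=7
Drop 4: S rot0 at col 0 lands with bottom-row=7; cleared 0 line(s) (total 0); column heights now [8 9 9 6 1 1 1], max=9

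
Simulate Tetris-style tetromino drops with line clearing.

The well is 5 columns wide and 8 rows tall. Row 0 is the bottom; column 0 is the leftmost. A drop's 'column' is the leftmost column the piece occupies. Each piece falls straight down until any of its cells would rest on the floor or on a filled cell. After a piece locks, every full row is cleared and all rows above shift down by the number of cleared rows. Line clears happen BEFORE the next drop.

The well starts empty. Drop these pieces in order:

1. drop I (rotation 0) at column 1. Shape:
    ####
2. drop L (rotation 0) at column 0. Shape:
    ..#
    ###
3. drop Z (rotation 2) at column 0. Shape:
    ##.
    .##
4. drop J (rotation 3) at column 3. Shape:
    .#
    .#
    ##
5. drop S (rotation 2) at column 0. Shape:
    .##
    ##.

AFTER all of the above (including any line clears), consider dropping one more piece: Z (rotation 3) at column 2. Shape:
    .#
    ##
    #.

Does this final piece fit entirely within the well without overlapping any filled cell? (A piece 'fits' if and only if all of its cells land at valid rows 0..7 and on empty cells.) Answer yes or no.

Answer: no

Derivation:
Drop 1: I rot0 at col 1 lands with bottom-row=0; cleared 0 line(s) (total 0); column heights now [0 1 1 1 1], max=1
Drop 2: L rot0 at col 0 lands with bottom-row=1; cleared 0 line(s) (total 0); column heights now [2 2 3 1 1], max=3
Drop 3: Z rot2 at col 0 lands with bottom-row=3; cleared 0 line(s) (total 0); column heights now [5 5 4 1 1], max=5
Drop 4: J rot3 at col 3 lands with bottom-row=1; cleared 1 line(s) (total 1); column heights now [4 4 3 1 3], max=4
Drop 5: S rot2 at col 0 lands with bottom-row=4; cleared 0 line(s) (total 1); column heights now [5 6 6 1 3], max=6
Test piece Z rot3 at col 2 (width 2): heights before test = [5 6 6 1 3]; fits = False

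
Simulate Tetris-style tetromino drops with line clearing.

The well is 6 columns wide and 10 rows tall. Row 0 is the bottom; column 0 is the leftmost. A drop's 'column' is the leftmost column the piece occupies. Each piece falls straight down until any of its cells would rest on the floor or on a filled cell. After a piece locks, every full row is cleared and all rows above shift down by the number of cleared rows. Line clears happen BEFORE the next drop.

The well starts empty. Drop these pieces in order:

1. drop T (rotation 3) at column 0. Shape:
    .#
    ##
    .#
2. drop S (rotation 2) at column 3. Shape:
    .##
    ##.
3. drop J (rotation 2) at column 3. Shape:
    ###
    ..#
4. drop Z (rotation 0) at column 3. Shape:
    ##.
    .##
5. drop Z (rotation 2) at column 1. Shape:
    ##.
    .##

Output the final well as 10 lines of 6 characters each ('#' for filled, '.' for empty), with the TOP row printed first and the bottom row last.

Drop 1: T rot3 at col 0 lands with bottom-row=0; cleared 0 line(s) (total 0); column heights now [2 3 0 0 0 0], max=3
Drop 2: S rot2 at col 3 lands with bottom-row=0; cleared 0 line(s) (total 0); column heights now [2 3 0 1 2 2], max=3
Drop 3: J rot2 at col 3 lands with bottom-row=2; cleared 0 line(s) (total 0); column heights now [2 3 0 4 4 4], max=4
Drop 4: Z rot0 at col 3 lands with bottom-row=4; cleared 0 line(s) (total 0); column heights now [2 3 0 6 6 5], max=6
Drop 5: Z rot2 at col 1 lands with bottom-row=6; cleared 0 line(s) (total 0); column heights now [2 8 8 7 6 5], max=8

Answer: ......
......
.##...
..##..
...##.
....##
...###
.#...#
##..##
.#.##.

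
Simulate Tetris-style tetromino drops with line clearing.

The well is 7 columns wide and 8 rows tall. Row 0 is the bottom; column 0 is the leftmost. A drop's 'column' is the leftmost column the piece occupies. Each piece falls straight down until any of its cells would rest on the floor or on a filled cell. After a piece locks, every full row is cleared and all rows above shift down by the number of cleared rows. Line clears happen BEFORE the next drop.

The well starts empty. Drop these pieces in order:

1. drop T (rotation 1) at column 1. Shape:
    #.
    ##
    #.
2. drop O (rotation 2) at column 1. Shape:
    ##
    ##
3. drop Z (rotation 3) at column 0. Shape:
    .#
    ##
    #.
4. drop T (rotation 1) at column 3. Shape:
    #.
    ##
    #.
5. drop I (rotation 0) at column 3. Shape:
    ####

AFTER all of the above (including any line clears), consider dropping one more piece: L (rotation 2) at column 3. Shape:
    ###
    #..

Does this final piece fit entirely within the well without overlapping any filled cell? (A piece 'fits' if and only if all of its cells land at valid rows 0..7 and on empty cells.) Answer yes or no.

Answer: yes

Derivation:
Drop 1: T rot1 at col 1 lands with bottom-row=0; cleared 0 line(s) (total 0); column heights now [0 3 2 0 0 0 0], max=3
Drop 2: O rot2 at col 1 lands with bottom-row=3; cleared 0 line(s) (total 0); column heights now [0 5 5 0 0 0 0], max=5
Drop 3: Z rot3 at col 0 lands with bottom-row=4; cleared 0 line(s) (total 0); column heights now [6 7 5 0 0 0 0], max=7
Drop 4: T rot1 at col 3 lands with bottom-row=0; cleared 0 line(s) (total 0); column heights now [6 7 5 3 2 0 0], max=7
Drop 5: I rot0 at col 3 lands with bottom-row=3; cleared 0 line(s) (total 0); column heights now [6 7 5 4 4 4 4], max=7
Test piece L rot2 at col 3 (width 3): heights before test = [6 7 5 4 4 4 4]; fits = True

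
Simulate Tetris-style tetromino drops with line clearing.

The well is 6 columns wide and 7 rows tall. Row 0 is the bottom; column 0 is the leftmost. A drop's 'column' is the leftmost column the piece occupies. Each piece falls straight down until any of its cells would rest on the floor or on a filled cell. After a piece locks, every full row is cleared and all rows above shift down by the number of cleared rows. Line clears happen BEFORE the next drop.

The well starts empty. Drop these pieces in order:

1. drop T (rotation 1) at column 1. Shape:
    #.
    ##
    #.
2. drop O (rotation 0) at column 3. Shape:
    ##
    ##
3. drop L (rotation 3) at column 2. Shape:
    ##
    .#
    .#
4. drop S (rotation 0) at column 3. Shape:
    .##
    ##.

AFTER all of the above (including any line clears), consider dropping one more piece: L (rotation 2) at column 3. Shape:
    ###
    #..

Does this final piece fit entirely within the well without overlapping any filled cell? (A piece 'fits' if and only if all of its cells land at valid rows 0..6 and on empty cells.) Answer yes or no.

Answer: no

Derivation:
Drop 1: T rot1 at col 1 lands with bottom-row=0; cleared 0 line(s) (total 0); column heights now [0 3 2 0 0 0], max=3
Drop 2: O rot0 at col 3 lands with bottom-row=0; cleared 0 line(s) (total 0); column heights now [0 3 2 2 2 0], max=3
Drop 3: L rot3 at col 2 lands with bottom-row=2; cleared 0 line(s) (total 0); column heights now [0 3 5 5 2 0], max=5
Drop 4: S rot0 at col 3 lands with bottom-row=5; cleared 0 line(s) (total 0); column heights now [0 3 5 6 7 7], max=7
Test piece L rot2 at col 3 (width 3): heights before test = [0 3 5 6 7 7]; fits = False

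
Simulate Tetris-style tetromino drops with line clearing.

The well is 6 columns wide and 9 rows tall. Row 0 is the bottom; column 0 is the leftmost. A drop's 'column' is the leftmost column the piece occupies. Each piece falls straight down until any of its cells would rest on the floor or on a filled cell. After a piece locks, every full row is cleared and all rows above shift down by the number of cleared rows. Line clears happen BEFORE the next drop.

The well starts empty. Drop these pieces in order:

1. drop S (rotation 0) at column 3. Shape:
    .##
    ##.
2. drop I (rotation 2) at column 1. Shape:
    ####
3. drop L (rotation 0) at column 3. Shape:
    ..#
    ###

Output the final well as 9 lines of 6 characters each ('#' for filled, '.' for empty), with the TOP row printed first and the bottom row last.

Drop 1: S rot0 at col 3 lands with bottom-row=0; cleared 0 line(s) (total 0); column heights now [0 0 0 1 2 2], max=2
Drop 2: I rot2 at col 1 lands with bottom-row=2; cleared 0 line(s) (total 0); column heights now [0 3 3 3 3 2], max=3
Drop 3: L rot0 at col 3 lands with bottom-row=3; cleared 0 line(s) (total 0); column heights now [0 3 3 4 4 5], max=5

Answer: ......
......
......
......
.....#
...###
.####.
....##
...##.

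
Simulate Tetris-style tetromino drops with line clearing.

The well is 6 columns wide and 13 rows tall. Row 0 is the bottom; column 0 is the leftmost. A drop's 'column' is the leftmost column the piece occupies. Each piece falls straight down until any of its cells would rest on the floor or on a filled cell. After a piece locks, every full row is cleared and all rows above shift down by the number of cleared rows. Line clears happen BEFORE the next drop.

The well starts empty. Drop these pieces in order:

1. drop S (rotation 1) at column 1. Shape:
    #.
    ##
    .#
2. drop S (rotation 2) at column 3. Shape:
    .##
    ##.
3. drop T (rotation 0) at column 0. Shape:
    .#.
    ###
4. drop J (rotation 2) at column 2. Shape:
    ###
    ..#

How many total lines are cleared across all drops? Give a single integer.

Drop 1: S rot1 at col 1 lands with bottom-row=0; cleared 0 line(s) (total 0); column heights now [0 3 2 0 0 0], max=3
Drop 2: S rot2 at col 3 lands with bottom-row=0; cleared 0 line(s) (total 0); column heights now [0 3 2 1 2 2], max=3
Drop 3: T rot0 at col 0 lands with bottom-row=3; cleared 0 line(s) (total 0); column heights now [4 5 4 1 2 2], max=5
Drop 4: J rot2 at col 2 lands with bottom-row=3; cleared 0 line(s) (total 0); column heights now [4 5 5 5 5 2], max=5

Answer: 0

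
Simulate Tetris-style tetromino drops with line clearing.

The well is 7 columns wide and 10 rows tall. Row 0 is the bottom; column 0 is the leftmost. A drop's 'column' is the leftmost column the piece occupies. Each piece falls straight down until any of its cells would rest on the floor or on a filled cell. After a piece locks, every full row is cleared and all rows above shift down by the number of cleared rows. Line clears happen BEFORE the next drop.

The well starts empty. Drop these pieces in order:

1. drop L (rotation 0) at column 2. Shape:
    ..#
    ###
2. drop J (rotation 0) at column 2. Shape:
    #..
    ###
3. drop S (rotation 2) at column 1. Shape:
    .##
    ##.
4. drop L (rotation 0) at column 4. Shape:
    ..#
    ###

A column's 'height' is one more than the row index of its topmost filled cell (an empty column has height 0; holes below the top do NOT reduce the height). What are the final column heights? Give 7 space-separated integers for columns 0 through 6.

Answer: 0 5 6 6 4 4 5

Derivation:
Drop 1: L rot0 at col 2 lands with bottom-row=0; cleared 0 line(s) (total 0); column heights now [0 0 1 1 2 0 0], max=2
Drop 2: J rot0 at col 2 lands with bottom-row=2; cleared 0 line(s) (total 0); column heights now [0 0 4 3 3 0 0], max=4
Drop 3: S rot2 at col 1 lands with bottom-row=4; cleared 0 line(s) (total 0); column heights now [0 5 6 6 3 0 0], max=6
Drop 4: L rot0 at col 4 lands with bottom-row=3; cleared 0 line(s) (total 0); column heights now [0 5 6 6 4 4 5], max=6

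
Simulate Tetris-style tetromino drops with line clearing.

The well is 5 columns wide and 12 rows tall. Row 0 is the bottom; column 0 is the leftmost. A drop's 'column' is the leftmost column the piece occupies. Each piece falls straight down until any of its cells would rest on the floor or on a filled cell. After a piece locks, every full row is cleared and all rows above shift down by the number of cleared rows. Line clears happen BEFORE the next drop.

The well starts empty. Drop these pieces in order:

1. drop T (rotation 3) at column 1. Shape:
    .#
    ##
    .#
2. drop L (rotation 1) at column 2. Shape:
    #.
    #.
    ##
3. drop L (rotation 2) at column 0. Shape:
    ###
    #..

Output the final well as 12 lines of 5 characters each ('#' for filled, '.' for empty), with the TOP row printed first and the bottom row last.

Drop 1: T rot3 at col 1 lands with bottom-row=0; cleared 0 line(s) (total 0); column heights now [0 2 3 0 0], max=3
Drop 2: L rot1 at col 2 lands with bottom-row=3; cleared 0 line(s) (total 0); column heights now [0 2 6 4 0], max=6
Drop 3: L rot2 at col 0 lands with bottom-row=5; cleared 0 line(s) (total 0); column heights now [7 7 7 4 0], max=7

Answer: .....
.....
.....
.....
.....
###..
#.#..
..#..
..##.
..#..
.##..
..#..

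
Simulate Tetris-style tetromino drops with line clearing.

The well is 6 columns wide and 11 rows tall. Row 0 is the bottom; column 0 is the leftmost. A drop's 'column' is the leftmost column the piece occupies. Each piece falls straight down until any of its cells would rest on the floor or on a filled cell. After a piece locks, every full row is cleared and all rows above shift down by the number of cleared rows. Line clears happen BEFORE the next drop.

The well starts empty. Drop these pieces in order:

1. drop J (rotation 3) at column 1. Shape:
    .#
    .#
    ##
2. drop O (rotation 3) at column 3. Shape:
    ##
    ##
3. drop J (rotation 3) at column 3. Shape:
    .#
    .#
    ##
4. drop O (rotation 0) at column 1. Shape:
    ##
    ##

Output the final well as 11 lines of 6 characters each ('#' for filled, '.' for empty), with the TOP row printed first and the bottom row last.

Drop 1: J rot3 at col 1 lands with bottom-row=0; cleared 0 line(s) (total 0); column heights now [0 1 3 0 0 0], max=3
Drop 2: O rot3 at col 3 lands with bottom-row=0; cleared 0 line(s) (total 0); column heights now [0 1 3 2 2 0], max=3
Drop 3: J rot3 at col 3 lands with bottom-row=2; cleared 0 line(s) (total 0); column heights now [0 1 3 3 5 0], max=5
Drop 4: O rot0 at col 1 lands with bottom-row=3; cleared 0 line(s) (total 0); column heights now [0 5 5 3 5 0], max=5

Answer: ......
......
......
......
......
......
.##.#.
.##.#.
..###.
..###.
.####.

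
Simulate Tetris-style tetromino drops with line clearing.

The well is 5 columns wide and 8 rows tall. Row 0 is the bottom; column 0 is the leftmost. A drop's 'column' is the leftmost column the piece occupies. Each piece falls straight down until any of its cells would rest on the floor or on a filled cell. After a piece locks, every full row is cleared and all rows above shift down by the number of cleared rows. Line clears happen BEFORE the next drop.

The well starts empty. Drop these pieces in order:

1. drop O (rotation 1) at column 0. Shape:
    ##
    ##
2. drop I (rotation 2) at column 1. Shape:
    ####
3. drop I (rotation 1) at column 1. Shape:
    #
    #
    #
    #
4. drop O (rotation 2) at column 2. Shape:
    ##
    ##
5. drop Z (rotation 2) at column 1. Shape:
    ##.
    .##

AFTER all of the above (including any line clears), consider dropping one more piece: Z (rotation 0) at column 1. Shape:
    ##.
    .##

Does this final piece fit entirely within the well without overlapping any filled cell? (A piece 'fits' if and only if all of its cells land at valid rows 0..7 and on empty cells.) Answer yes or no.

Answer: no

Derivation:
Drop 1: O rot1 at col 0 lands with bottom-row=0; cleared 0 line(s) (total 0); column heights now [2 2 0 0 0], max=2
Drop 2: I rot2 at col 1 lands with bottom-row=2; cleared 0 line(s) (total 0); column heights now [2 3 3 3 3], max=3
Drop 3: I rot1 at col 1 lands with bottom-row=3; cleared 0 line(s) (total 0); column heights now [2 7 3 3 3], max=7
Drop 4: O rot2 at col 2 lands with bottom-row=3; cleared 0 line(s) (total 0); column heights now [2 7 5 5 3], max=7
Drop 5: Z rot2 at col 1 lands with bottom-row=6; cleared 0 line(s) (total 0); column heights now [2 8 8 7 3], max=8
Test piece Z rot0 at col 1 (width 3): heights before test = [2 8 8 7 3]; fits = False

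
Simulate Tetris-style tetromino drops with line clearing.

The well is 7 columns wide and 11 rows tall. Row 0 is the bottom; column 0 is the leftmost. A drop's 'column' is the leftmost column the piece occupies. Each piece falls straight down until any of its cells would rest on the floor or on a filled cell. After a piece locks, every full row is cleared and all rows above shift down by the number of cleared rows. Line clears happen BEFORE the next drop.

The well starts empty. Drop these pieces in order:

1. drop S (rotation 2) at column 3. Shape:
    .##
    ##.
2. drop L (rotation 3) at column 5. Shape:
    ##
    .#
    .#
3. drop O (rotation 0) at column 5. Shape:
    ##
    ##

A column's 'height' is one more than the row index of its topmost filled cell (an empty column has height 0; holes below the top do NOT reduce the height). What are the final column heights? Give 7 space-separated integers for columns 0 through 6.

Drop 1: S rot2 at col 3 lands with bottom-row=0; cleared 0 line(s) (total 0); column heights now [0 0 0 1 2 2 0], max=2
Drop 2: L rot3 at col 5 lands with bottom-row=0; cleared 0 line(s) (total 0); column heights now [0 0 0 1 2 3 3], max=3
Drop 3: O rot0 at col 5 lands with bottom-row=3; cleared 0 line(s) (total 0); column heights now [0 0 0 1 2 5 5], max=5

Answer: 0 0 0 1 2 5 5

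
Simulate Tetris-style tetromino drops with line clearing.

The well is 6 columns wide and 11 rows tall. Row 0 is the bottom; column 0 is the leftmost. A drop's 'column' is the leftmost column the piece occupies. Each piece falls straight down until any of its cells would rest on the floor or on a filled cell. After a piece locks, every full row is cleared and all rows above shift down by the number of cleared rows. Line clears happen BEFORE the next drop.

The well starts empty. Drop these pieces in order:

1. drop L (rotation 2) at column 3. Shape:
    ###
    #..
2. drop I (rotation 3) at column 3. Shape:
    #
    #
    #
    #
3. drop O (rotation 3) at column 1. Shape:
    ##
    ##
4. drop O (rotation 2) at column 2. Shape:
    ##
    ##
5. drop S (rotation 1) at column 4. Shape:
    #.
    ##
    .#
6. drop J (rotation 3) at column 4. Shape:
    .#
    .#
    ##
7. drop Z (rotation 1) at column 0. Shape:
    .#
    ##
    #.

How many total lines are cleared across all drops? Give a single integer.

Answer: 1

Derivation:
Drop 1: L rot2 at col 3 lands with bottom-row=0; cleared 0 line(s) (total 0); column heights now [0 0 0 2 2 2], max=2
Drop 2: I rot3 at col 3 lands with bottom-row=2; cleared 0 line(s) (total 0); column heights now [0 0 0 6 2 2], max=6
Drop 3: O rot3 at col 1 lands with bottom-row=0; cleared 0 line(s) (total 0); column heights now [0 2 2 6 2 2], max=6
Drop 4: O rot2 at col 2 lands with bottom-row=6; cleared 0 line(s) (total 0); column heights now [0 2 8 8 2 2], max=8
Drop 5: S rot1 at col 4 lands with bottom-row=2; cleared 0 line(s) (total 0); column heights now [0 2 8 8 5 4], max=8
Drop 6: J rot3 at col 4 lands with bottom-row=5; cleared 0 line(s) (total 0); column heights now [0 2 8 8 6 8], max=8
Drop 7: Z rot1 at col 0 lands with bottom-row=1; cleared 1 line(s) (total 1); column heights now [2 3 7 7 5 7], max=7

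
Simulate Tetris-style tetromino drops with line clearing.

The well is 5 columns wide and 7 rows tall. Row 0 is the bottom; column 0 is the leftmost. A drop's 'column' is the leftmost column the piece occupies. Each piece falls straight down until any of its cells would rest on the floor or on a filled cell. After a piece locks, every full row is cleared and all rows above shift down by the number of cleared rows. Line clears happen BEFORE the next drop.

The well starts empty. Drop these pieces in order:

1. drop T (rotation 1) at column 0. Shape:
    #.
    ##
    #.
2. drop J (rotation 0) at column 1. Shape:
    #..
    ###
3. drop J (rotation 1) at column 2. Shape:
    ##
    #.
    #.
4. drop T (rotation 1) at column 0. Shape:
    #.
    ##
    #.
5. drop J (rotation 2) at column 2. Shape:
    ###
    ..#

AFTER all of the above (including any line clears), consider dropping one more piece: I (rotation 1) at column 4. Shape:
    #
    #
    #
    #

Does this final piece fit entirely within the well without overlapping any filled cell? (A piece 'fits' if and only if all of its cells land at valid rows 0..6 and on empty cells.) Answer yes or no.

Answer: no

Derivation:
Drop 1: T rot1 at col 0 lands with bottom-row=0; cleared 0 line(s) (total 0); column heights now [3 2 0 0 0], max=3
Drop 2: J rot0 at col 1 lands with bottom-row=2; cleared 0 line(s) (total 0); column heights now [3 4 3 3 0], max=4
Drop 3: J rot1 at col 2 lands with bottom-row=3; cleared 0 line(s) (total 0); column heights now [3 4 6 6 0], max=6
Drop 4: T rot1 at col 0 lands with bottom-row=3; cleared 0 line(s) (total 0); column heights now [6 5 6 6 0], max=6
Drop 5: J rot2 at col 2 lands with bottom-row=5; cleared 0 line(s) (total 0); column heights now [6 5 7 7 7], max=7
Test piece I rot1 at col 4 (width 1): heights before test = [6 5 7 7 7]; fits = False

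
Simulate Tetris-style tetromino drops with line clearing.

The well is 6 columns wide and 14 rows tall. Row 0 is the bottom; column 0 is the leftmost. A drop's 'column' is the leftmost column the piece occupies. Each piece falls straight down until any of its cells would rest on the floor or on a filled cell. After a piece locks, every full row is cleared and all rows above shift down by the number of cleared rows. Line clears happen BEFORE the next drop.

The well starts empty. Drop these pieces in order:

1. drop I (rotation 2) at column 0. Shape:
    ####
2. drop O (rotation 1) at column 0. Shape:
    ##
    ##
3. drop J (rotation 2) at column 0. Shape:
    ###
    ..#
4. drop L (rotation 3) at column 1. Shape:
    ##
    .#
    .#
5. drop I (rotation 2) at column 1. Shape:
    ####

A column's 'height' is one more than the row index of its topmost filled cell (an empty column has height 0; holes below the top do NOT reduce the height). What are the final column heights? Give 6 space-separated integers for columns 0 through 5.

Drop 1: I rot2 at col 0 lands with bottom-row=0; cleared 0 line(s) (total 0); column heights now [1 1 1 1 0 0], max=1
Drop 2: O rot1 at col 0 lands with bottom-row=1; cleared 0 line(s) (total 0); column heights now [3 3 1 1 0 0], max=3
Drop 3: J rot2 at col 0 lands with bottom-row=2; cleared 0 line(s) (total 0); column heights now [4 4 4 1 0 0], max=4
Drop 4: L rot3 at col 1 lands with bottom-row=4; cleared 0 line(s) (total 0); column heights now [4 7 7 1 0 0], max=7
Drop 5: I rot2 at col 1 lands with bottom-row=7; cleared 0 line(s) (total 0); column heights now [4 8 8 8 8 0], max=8

Answer: 4 8 8 8 8 0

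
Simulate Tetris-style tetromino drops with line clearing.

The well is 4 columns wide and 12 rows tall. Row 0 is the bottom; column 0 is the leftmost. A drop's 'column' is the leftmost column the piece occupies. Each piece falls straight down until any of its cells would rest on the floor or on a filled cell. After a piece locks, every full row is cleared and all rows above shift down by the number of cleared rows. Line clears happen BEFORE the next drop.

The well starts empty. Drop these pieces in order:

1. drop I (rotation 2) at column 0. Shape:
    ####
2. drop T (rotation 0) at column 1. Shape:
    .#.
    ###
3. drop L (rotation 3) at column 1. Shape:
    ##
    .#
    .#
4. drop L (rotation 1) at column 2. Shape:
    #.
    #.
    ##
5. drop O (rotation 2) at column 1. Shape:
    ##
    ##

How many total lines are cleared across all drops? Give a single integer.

Drop 1: I rot2 at col 0 lands with bottom-row=0; cleared 1 line(s) (total 1); column heights now [0 0 0 0], max=0
Drop 2: T rot0 at col 1 lands with bottom-row=0; cleared 0 line(s) (total 1); column heights now [0 1 2 1], max=2
Drop 3: L rot3 at col 1 lands with bottom-row=2; cleared 0 line(s) (total 1); column heights now [0 5 5 1], max=5
Drop 4: L rot1 at col 2 lands with bottom-row=5; cleared 0 line(s) (total 1); column heights now [0 5 8 6], max=8
Drop 5: O rot2 at col 1 lands with bottom-row=8; cleared 0 line(s) (total 1); column heights now [0 10 10 6], max=10

Answer: 1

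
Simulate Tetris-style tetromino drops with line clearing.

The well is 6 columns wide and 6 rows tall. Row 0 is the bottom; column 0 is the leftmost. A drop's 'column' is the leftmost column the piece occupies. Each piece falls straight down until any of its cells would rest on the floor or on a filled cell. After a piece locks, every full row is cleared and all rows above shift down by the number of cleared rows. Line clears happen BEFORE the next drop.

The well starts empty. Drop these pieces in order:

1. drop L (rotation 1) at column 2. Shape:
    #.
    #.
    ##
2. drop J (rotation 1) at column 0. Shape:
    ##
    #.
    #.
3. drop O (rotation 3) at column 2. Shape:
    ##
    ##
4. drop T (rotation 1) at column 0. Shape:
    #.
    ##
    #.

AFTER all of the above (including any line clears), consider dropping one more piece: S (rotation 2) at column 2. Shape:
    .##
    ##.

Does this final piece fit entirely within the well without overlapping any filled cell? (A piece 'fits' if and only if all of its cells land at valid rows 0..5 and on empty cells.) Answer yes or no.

Drop 1: L rot1 at col 2 lands with bottom-row=0; cleared 0 line(s) (total 0); column heights now [0 0 3 1 0 0], max=3
Drop 2: J rot1 at col 0 lands with bottom-row=0; cleared 0 line(s) (total 0); column heights now [3 3 3 1 0 0], max=3
Drop 3: O rot3 at col 2 lands with bottom-row=3; cleared 0 line(s) (total 0); column heights now [3 3 5 5 0 0], max=5
Drop 4: T rot1 at col 0 lands with bottom-row=3; cleared 0 line(s) (total 0); column heights now [6 5 5 5 0 0], max=6
Test piece S rot2 at col 2 (width 3): heights before test = [6 5 5 5 0 0]; fits = False

Answer: no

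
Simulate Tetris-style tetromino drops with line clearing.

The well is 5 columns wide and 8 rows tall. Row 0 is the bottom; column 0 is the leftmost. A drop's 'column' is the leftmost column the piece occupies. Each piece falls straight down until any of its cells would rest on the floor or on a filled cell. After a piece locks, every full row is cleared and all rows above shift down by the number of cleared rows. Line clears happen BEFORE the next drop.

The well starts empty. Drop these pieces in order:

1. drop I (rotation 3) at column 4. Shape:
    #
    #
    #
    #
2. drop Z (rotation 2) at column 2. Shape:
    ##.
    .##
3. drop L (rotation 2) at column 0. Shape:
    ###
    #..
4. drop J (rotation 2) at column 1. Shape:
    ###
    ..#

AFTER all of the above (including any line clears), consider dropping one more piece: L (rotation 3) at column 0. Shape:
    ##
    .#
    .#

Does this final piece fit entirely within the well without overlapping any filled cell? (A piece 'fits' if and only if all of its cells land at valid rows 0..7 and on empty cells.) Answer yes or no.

Answer: no

Derivation:
Drop 1: I rot3 at col 4 lands with bottom-row=0; cleared 0 line(s) (total 0); column heights now [0 0 0 0 4], max=4
Drop 2: Z rot2 at col 2 lands with bottom-row=4; cleared 0 line(s) (total 0); column heights now [0 0 6 6 5], max=6
Drop 3: L rot2 at col 0 lands with bottom-row=5; cleared 0 line(s) (total 0); column heights now [7 7 7 6 5], max=7
Drop 4: J rot2 at col 1 lands with bottom-row=6; cleared 0 line(s) (total 0); column heights now [7 8 8 8 5], max=8
Test piece L rot3 at col 0 (width 2): heights before test = [7 8 8 8 5]; fits = False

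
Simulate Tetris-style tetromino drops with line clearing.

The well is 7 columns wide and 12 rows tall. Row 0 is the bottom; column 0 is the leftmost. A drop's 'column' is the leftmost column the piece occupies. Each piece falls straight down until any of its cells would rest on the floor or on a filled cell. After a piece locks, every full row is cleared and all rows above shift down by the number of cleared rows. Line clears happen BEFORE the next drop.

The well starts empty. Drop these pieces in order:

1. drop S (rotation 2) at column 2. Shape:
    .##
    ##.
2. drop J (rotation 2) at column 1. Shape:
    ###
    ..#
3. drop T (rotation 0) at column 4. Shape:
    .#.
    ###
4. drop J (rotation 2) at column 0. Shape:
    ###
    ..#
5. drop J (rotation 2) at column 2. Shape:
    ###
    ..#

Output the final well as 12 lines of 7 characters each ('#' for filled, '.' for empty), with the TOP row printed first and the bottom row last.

Drop 1: S rot2 at col 2 lands with bottom-row=0; cleared 0 line(s) (total 0); column heights now [0 0 1 2 2 0 0], max=2
Drop 2: J rot2 at col 1 lands with bottom-row=2; cleared 0 line(s) (total 0); column heights now [0 4 4 4 2 0 0], max=4
Drop 3: T rot0 at col 4 lands with bottom-row=2; cleared 0 line(s) (total 0); column heights now [0 4 4 4 3 4 3], max=4
Drop 4: J rot2 at col 0 lands with bottom-row=4; cleared 0 line(s) (total 0); column heights now [6 6 6 4 3 4 3], max=6
Drop 5: J rot2 at col 2 lands with bottom-row=5; cleared 0 line(s) (total 0); column heights now [6 6 7 7 7 4 3], max=7

Answer: .......
.......
.......
.......
.......
..###..
###.#..
..#....
.###.#.
...####
...##..
..##...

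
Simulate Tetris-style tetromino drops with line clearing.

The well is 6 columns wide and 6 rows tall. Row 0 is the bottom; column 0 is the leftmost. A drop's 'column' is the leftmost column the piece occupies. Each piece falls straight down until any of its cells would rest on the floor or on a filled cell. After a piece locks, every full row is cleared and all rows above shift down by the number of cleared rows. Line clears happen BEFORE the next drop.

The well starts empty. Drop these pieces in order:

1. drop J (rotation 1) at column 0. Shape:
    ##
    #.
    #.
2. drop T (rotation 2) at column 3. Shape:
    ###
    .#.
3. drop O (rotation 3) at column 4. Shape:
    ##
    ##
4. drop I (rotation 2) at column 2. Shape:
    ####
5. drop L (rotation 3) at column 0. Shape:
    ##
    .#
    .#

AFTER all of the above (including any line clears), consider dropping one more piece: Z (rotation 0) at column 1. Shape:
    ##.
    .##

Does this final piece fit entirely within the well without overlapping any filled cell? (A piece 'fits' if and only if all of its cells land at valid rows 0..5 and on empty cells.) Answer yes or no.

Drop 1: J rot1 at col 0 lands with bottom-row=0; cleared 0 line(s) (total 0); column heights now [3 3 0 0 0 0], max=3
Drop 2: T rot2 at col 3 lands with bottom-row=0; cleared 0 line(s) (total 0); column heights now [3 3 0 2 2 2], max=3
Drop 3: O rot3 at col 4 lands with bottom-row=2; cleared 0 line(s) (total 0); column heights now [3 3 0 2 4 4], max=4
Drop 4: I rot2 at col 2 lands with bottom-row=4; cleared 0 line(s) (total 0); column heights now [3 3 5 5 5 5], max=5
Drop 5: L rot3 at col 0 lands with bottom-row=3; cleared 0 line(s) (total 0); column heights now [6 6 5 5 5 5], max=6
Test piece Z rot0 at col 1 (width 3): heights before test = [6 6 5 5 5 5]; fits = False

Answer: no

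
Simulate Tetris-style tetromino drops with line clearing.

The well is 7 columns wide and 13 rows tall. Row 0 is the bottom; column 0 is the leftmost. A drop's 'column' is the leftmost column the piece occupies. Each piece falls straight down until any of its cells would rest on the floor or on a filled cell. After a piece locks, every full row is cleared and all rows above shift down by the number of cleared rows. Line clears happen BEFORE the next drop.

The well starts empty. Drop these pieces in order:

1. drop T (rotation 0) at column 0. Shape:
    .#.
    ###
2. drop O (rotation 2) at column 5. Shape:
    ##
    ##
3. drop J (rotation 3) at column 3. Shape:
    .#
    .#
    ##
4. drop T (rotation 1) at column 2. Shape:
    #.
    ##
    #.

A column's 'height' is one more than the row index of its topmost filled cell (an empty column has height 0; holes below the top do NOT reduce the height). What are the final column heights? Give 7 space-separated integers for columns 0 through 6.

Answer: 0 1 3 2 2 1 1

Derivation:
Drop 1: T rot0 at col 0 lands with bottom-row=0; cleared 0 line(s) (total 0); column heights now [1 2 1 0 0 0 0], max=2
Drop 2: O rot2 at col 5 lands with bottom-row=0; cleared 0 line(s) (total 0); column heights now [1 2 1 0 0 2 2], max=2
Drop 3: J rot3 at col 3 lands with bottom-row=0; cleared 1 line(s) (total 1); column heights now [0 1 0 0 2 1 1], max=2
Drop 4: T rot1 at col 2 lands with bottom-row=0; cleared 0 line(s) (total 1); column heights now [0 1 3 2 2 1 1], max=3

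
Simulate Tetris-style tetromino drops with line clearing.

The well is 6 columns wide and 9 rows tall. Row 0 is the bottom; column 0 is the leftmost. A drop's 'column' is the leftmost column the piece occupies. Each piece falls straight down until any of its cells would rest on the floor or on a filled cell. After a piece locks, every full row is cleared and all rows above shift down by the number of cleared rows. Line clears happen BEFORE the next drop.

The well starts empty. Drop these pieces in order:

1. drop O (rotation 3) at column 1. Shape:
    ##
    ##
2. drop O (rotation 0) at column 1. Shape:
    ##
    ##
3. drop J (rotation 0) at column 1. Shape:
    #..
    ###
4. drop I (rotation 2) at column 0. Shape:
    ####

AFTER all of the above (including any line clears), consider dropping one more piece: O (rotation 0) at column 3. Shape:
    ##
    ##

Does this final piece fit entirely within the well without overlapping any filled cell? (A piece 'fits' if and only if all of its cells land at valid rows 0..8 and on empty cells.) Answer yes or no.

Drop 1: O rot3 at col 1 lands with bottom-row=0; cleared 0 line(s) (total 0); column heights now [0 2 2 0 0 0], max=2
Drop 2: O rot0 at col 1 lands with bottom-row=2; cleared 0 line(s) (total 0); column heights now [0 4 4 0 0 0], max=4
Drop 3: J rot0 at col 1 lands with bottom-row=4; cleared 0 line(s) (total 0); column heights now [0 6 5 5 0 0], max=6
Drop 4: I rot2 at col 0 lands with bottom-row=6; cleared 0 line(s) (total 0); column heights now [7 7 7 7 0 0], max=7
Test piece O rot0 at col 3 (width 2): heights before test = [7 7 7 7 0 0]; fits = True

Answer: yes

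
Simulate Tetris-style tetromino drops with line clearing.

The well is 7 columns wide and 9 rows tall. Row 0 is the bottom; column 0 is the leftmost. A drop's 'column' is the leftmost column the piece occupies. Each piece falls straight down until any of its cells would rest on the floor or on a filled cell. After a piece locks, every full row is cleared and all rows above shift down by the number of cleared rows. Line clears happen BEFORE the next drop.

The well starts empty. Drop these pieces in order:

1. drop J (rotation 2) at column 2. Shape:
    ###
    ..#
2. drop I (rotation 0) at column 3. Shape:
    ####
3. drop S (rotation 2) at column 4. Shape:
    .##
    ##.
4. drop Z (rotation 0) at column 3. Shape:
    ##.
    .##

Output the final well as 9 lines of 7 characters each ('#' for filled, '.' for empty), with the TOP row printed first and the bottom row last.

Drop 1: J rot2 at col 2 lands with bottom-row=0; cleared 0 line(s) (total 0); column heights now [0 0 2 2 2 0 0], max=2
Drop 2: I rot0 at col 3 lands with bottom-row=2; cleared 0 line(s) (total 0); column heights now [0 0 2 3 3 3 3], max=3
Drop 3: S rot2 at col 4 lands with bottom-row=3; cleared 0 line(s) (total 0); column heights now [0 0 2 3 4 5 5], max=5
Drop 4: Z rot0 at col 3 lands with bottom-row=5; cleared 0 line(s) (total 0); column heights now [0 0 2 7 7 6 5], max=7

Answer: .......
.......
...##..
....##.
.....##
....##.
...####
..###..
....#..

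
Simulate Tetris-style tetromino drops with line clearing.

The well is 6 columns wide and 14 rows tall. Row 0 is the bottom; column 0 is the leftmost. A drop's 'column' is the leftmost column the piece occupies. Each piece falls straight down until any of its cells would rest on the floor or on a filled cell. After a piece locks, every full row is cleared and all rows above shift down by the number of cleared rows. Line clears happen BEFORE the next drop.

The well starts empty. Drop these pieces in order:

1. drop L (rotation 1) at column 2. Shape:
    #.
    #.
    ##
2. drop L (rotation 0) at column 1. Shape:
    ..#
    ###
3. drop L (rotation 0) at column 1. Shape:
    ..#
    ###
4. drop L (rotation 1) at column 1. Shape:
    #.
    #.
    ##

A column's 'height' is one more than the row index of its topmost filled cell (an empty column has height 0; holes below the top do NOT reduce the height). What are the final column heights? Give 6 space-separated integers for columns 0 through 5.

Answer: 0 9 7 7 0 0

Derivation:
Drop 1: L rot1 at col 2 lands with bottom-row=0; cleared 0 line(s) (total 0); column heights now [0 0 3 1 0 0], max=3
Drop 2: L rot0 at col 1 lands with bottom-row=3; cleared 0 line(s) (total 0); column heights now [0 4 4 5 0 0], max=5
Drop 3: L rot0 at col 1 lands with bottom-row=5; cleared 0 line(s) (total 0); column heights now [0 6 6 7 0 0], max=7
Drop 4: L rot1 at col 1 lands with bottom-row=6; cleared 0 line(s) (total 0); column heights now [0 9 7 7 0 0], max=9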